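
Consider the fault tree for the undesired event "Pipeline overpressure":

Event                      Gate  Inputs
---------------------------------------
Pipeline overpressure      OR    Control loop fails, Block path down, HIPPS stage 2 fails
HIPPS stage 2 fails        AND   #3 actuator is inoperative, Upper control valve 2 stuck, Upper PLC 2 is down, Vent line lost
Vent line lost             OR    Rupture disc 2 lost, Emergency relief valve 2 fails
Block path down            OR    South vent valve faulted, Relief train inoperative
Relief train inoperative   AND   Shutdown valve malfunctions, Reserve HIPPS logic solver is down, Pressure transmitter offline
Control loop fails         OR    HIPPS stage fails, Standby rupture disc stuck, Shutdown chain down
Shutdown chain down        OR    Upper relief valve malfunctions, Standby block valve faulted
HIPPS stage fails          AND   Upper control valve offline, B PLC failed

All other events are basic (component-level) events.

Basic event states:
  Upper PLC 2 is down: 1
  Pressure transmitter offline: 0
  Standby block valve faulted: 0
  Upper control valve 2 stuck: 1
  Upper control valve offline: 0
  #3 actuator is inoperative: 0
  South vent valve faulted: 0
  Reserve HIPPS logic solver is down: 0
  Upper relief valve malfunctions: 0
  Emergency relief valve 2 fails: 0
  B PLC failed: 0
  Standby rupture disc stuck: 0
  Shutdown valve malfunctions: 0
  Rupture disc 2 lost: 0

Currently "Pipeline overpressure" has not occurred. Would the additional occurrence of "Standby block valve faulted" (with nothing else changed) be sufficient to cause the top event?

Yes

Counterfactual: set "Standby block valve faulted" to occurred.
HIPPS stage fails [AND]: Upper control valve offline=not, B PLC failed=not → not all inputs occur → does not occur.
Shutdown chain down [OR]: Upper relief valve malfunctions=not, Standby block valve faulted=occurs → at least one input occurs → occurs.
Control loop fails [OR]: HIPPS stage fails=not, Standby rupture disc stuck=not, Shutdown chain down=occurs → at least one input occurs → occurs.
Relief train inoperative [AND]: Shutdown valve malfunctions=not, Reserve HIPPS logic solver is down=not, Pressure transmitter offline=not → not all inputs occur → does not occur.
Block path down [OR]: South vent valve faulted=not, Relief train inoperative=not → no input occurs → does not occur.
Vent line lost [OR]: Rupture disc 2 lost=not, Emergency relief valve 2 fails=not → no input occurs → does not occur.
HIPPS stage 2 fails [AND]: #3 actuator is inoperative=not, Upper control valve 2 stuck=occurs, Upper PLC 2 is down=occurs, Vent line lost=not → not all inputs occur → does not occur.
Pipeline overpressure [OR]: Control loop fails=occurs, Block path down=not, HIPPS stage 2 fails=not → at least one input occurs → occurs.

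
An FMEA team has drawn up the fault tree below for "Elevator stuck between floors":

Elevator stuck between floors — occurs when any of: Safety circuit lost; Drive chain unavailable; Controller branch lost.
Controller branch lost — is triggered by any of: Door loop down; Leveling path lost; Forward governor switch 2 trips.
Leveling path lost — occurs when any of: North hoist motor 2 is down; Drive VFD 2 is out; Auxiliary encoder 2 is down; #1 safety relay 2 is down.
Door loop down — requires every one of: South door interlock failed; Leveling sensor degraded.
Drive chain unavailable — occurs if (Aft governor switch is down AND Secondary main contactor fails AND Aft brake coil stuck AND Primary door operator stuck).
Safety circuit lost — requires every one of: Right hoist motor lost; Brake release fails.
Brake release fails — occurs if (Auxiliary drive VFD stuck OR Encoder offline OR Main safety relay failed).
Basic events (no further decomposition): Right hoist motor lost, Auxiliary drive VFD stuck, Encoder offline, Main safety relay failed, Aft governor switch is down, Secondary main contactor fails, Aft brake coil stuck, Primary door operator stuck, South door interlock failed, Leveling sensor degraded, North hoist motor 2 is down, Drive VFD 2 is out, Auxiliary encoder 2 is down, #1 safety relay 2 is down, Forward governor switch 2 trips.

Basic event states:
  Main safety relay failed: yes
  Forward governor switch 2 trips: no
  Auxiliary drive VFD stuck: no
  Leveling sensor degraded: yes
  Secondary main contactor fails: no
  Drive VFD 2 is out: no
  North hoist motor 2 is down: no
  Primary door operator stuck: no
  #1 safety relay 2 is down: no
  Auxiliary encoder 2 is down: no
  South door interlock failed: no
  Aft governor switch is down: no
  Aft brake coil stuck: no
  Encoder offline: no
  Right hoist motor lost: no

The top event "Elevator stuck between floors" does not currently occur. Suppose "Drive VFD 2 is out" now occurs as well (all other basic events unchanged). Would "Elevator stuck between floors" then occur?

Counterfactual: set "Drive VFD 2 is out" to occurred.
Brake release fails [OR]: Auxiliary drive VFD stuck=not, Encoder offline=not, Main safety relay failed=occurs → at least one input occurs → occurs.
Safety circuit lost [AND]: Right hoist motor lost=not, Brake release fails=occurs → not all inputs occur → does not occur.
Drive chain unavailable [AND]: Aft governor switch is down=not, Secondary main contactor fails=not, Aft brake coil stuck=not, Primary door operator stuck=not → not all inputs occur → does not occur.
Door loop down [AND]: South door interlock failed=not, Leveling sensor degraded=occurs → not all inputs occur → does not occur.
Leveling path lost [OR]: North hoist motor 2 is down=not, Drive VFD 2 is out=occurs, Auxiliary encoder 2 is down=not, #1 safety relay 2 is down=not → at least one input occurs → occurs.
Controller branch lost [OR]: Door loop down=not, Leveling path lost=occurs, Forward governor switch 2 trips=not → at least one input occurs → occurs.
Elevator stuck between floors [OR]: Safety circuit lost=not, Drive chain unavailable=not, Controller branch lost=occurs → at least one input occurs → occurs.

Yes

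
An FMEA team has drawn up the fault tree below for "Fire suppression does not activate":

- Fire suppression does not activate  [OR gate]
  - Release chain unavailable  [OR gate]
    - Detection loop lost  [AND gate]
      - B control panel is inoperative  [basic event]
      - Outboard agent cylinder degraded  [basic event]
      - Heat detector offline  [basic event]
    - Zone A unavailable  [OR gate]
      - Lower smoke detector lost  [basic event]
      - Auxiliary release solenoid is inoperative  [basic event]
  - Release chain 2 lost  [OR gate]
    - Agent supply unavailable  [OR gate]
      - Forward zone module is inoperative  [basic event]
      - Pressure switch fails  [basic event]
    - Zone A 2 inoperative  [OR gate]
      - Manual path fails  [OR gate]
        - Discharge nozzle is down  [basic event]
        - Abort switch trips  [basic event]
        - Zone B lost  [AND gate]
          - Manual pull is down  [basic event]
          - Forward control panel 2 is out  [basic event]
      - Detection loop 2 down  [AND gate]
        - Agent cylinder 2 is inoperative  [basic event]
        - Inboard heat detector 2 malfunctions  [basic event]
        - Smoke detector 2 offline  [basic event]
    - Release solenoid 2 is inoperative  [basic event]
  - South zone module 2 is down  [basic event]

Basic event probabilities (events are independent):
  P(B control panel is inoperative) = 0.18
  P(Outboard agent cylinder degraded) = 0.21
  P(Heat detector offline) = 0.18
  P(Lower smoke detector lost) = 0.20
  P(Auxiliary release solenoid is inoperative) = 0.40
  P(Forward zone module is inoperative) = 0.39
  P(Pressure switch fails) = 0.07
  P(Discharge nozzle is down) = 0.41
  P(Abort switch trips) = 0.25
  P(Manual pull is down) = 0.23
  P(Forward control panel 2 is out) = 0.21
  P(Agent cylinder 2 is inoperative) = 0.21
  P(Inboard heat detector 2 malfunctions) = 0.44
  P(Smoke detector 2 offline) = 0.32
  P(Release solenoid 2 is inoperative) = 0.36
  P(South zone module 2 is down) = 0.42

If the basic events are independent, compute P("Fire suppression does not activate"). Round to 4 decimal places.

P(Detection loop lost) [AND] = 0.18 × 0.21 × 0.18 = 0.006804
P(Zone A unavailable) [OR] = 1 − (1−0.20) × (1−0.40) = 0.520000
P(Release chain unavailable) [OR] = 1 − (1−0.006804) × (1−0.520000) = 0.523266
P(Agent supply unavailable) [OR] = 1 − (1−0.39) × (1−0.07) = 0.432700
P(Zone B lost) [AND] = 0.23 × 0.21 = 0.048300
P(Manual path fails) [OR] = 1 − (1−0.41) × (1−0.25) × (1−0.048300) = 0.578873
P(Detection loop 2 down) [AND] = 0.21 × 0.44 × 0.32 = 0.029568
P(Zone A 2 inoperative) [OR] = 1 − (1−0.578873) × (1−0.029568) = 0.591325
P(Release chain 2 lost) [OR] = 1 − (1−0.432700) × (1−0.591325) × (1−0.36) = 0.851622
P(Fire suppression does not activate) [OR] = 1 − (1−0.523266) × (1−0.851622) × (1−0.42) = 0.958973
Rounded to 4 decimal places: P(Fire suppression does not activate) ≈ 0.9590.

0.9590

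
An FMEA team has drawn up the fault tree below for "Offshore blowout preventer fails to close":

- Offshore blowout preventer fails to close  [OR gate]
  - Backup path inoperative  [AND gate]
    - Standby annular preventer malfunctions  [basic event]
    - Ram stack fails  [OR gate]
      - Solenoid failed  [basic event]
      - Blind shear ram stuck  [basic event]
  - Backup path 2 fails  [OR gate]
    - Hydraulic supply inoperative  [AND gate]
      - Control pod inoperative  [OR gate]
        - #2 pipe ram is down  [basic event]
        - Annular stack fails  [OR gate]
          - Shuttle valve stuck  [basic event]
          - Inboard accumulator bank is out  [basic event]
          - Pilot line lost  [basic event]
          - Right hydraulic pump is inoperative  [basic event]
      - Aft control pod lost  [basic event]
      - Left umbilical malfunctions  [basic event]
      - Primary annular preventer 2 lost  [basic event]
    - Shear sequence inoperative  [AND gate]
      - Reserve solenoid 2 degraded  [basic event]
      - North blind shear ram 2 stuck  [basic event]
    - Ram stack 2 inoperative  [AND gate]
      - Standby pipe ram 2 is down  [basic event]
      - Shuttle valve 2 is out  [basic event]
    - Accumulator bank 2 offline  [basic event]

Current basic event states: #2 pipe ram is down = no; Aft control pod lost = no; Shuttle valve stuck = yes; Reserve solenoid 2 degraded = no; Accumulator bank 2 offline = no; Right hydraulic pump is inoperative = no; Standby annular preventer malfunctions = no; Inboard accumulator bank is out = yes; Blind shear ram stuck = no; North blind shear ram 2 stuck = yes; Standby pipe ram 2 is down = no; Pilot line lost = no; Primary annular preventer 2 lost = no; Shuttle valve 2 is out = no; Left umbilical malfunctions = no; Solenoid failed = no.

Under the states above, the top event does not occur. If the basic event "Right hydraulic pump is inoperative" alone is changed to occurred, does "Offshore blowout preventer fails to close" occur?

No

Counterfactual: set "Right hydraulic pump is inoperative" to occurred.
Ram stack fails [OR]: Solenoid failed=not, Blind shear ram stuck=not → no input occurs → does not occur.
Backup path inoperative [AND]: Standby annular preventer malfunctions=not, Ram stack fails=not → not all inputs occur → does not occur.
Annular stack fails [OR]: Shuttle valve stuck=occurs, Inboard accumulator bank is out=occurs, Pilot line lost=not, Right hydraulic pump is inoperative=occurs → at least one input occurs → occurs.
Control pod inoperative [OR]: #2 pipe ram is down=not, Annular stack fails=occurs → at least one input occurs → occurs.
Hydraulic supply inoperative [AND]: Control pod inoperative=occurs, Aft control pod lost=not, Left umbilical malfunctions=not, Primary annular preventer 2 lost=not → not all inputs occur → does not occur.
Shear sequence inoperative [AND]: Reserve solenoid 2 degraded=not, North blind shear ram 2 stuck=occurs → not all inputs occur → does not occur.
Ram stack 2 inoperative [AND]: Standby pipe ram 2 is down=not, Shuttle valve 2 is out=not → not all inputs occur → does not occur.
Backup path 2 fails [OR]: Hydraulic supply inoperative=not, Shear sequence inoperative=not, Ram stack 2 inoperative=not, Accumulator bank 2 offline=not → no input occurs → does not occur.
Offshore blowout preventer fails to close [OR]: Backup path inoperative=not, Backup path 2 fails=not → no input occurs → does not occur.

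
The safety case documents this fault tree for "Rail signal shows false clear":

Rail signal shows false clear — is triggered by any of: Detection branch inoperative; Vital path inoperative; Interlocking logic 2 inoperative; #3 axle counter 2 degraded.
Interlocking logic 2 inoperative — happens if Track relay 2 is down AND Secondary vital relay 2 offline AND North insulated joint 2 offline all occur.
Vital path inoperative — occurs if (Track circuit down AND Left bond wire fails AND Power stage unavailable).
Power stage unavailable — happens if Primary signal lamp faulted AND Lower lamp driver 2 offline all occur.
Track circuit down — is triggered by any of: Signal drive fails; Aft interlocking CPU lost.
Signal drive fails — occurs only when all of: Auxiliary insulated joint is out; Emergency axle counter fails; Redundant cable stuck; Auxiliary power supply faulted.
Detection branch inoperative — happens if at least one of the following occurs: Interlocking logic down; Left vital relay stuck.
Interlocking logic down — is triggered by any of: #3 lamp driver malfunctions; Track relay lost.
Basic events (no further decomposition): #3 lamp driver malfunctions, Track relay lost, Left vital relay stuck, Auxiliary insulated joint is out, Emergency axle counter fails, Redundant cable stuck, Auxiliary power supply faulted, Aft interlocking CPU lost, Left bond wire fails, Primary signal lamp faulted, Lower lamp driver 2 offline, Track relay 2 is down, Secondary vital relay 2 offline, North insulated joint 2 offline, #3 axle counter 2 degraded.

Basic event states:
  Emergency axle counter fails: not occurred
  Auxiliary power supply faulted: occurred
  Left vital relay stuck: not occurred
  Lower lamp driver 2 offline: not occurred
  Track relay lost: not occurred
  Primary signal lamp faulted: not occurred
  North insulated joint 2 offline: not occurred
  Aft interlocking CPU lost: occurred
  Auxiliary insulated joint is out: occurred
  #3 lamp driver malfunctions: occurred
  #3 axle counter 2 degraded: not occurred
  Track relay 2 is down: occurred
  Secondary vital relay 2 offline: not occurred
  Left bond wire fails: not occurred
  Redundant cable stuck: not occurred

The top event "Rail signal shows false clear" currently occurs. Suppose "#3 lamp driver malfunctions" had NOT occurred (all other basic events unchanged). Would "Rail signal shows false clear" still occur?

Counterfactual: set "#3 lamp driver malfunctions" to not occurred.
Interlocking logic down [OR]: #3 lamp driver malfunctions=not, Track relay lost=not → no input occurs → does not occur.
Detection branch inoperative [OR]: Interlocking logic down=not, Left vital relay stuck=not → no input occurs → does not occur.
Signal drive fails [AND]: Auxiliary insulated joint is out=occurs, Emergency axle counter fails=not, Redundant cable stuck=not, Auxiliary power supply faulted=occurs → not all inputs occur → does not occur.
Track circuit down [OR]: Signal drive fails=not, Aft interlocking CPU lost=occurs → at least one input occurs → occurs.
Power stage unavailable [AND]: Primary signal lamp faulted=not, Lower lamp driver 2 offline=not → not all inputs occur → does not occur.
Vital path inoperative [AND]: Track circuit down=occurs, Left bond wire fails=not, Power stage unavailable=not → not all inputs occur → does not occur.
Interlocking logic 2 inoperative [AND]: Track relay 2 is down=occurs, Secondary vital relay 2 offline=not, North insulated joint 2 offline=not → not all inputs occur → does not occur.
Rail signal shows false clear [OR]: Detection branch inoperative=not, Vital path inoperative=not, Interlocking logic 2 inoperative=not, #3 axle counter 2 degraded=not → no input occurs → does not occur.

No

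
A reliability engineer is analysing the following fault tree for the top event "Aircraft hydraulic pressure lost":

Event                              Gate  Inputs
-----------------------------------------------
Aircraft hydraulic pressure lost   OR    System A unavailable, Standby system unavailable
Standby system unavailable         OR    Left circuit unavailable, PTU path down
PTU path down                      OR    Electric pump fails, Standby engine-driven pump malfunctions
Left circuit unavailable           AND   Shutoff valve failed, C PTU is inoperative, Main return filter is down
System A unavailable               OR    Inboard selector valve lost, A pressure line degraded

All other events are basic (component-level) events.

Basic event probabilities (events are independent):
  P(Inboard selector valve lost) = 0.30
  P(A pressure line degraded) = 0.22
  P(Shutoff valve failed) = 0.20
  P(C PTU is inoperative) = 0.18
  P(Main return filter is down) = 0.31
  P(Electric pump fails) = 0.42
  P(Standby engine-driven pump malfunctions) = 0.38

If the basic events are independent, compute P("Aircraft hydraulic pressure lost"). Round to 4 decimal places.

0.8058

P(System A unavailable) [OR] = 1 − (1−0.30) × (1−0.22) = 0.454000
P(Left circuit unavailable) [AND] = 0.20 × 0.18 × 0.31 = 0.011160
P(PTU path down) [OR] = 1 − (1−0.42) × (1−0.38) = 0.640400
P(Standby system unavailable) [OR] = 1 − (1−0.011160) × (1−0.640400) = 0.644413
P(Aircraft hydraulic pressure lost) [OR] = 1 − (1−0.454000) × (1−0.644413) = 0.805849
Rounded to 4 decimal places: P(Aircraft hydraulic pressure lost) ≈ 0.8058.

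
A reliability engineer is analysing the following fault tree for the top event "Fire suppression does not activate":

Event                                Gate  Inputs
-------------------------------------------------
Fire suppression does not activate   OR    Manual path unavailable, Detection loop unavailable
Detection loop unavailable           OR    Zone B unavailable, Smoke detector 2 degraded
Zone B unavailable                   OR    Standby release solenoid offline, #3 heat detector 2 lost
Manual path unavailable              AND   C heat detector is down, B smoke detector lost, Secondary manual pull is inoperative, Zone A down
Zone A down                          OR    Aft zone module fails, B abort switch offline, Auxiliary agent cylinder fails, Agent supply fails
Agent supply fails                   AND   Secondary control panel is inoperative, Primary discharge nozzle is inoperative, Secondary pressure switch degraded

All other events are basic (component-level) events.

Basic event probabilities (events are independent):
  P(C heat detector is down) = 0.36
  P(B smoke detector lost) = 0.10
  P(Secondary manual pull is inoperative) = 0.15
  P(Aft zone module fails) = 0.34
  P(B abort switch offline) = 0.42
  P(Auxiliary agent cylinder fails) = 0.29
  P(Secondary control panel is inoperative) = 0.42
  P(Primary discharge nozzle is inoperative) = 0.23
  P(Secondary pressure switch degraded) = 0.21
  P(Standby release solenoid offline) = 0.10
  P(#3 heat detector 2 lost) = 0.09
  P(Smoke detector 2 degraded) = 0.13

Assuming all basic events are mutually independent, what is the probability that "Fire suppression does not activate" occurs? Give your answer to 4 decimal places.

P(Agent supply fails) [AND] = 0.42 × 0.23 × 0.21 = 0.020286
P(Zone A down) [OR] = 1 − (1−0.34) × (1−0.42) × (1−0.29) × (1−0.020286) = 0.733725
P(Manual path unavailable) [AND] = 0.36 × 0.10 × 0.15 × 0.733725 = 0.003962
P(Zone B unavailable) [OR] = 1 − (1−0.10) × (1−0.09) = 0.181000
P(Detection loop unavailable) [OR] = 1 − (1−0.181000) × (1−0.13) = 0.287470
P(Fire suppression does not activate) [OR] = 1 − (1−0.003962) × (1−0.287470) = 0.290293
Rounded to 4 decimal places: P(Fire suppression does not activate) ≈ 0.2903.

0.2903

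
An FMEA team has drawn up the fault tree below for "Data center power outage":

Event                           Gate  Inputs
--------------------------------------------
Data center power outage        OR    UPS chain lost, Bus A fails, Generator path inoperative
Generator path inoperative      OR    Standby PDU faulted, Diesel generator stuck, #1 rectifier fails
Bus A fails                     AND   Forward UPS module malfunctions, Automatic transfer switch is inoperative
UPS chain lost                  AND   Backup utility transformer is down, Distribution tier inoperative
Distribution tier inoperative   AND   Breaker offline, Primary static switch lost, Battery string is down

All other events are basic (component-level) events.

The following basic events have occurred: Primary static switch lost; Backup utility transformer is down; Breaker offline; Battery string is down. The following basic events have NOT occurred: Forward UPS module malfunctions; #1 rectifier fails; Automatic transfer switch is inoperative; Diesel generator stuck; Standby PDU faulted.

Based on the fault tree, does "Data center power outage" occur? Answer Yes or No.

Yes

Distribution tier inoperative [AND]: Breaker offline=occurs, Primary static switch lost=occurs, Battery string is down=occurs → all inputs occur → occurs.
UPS chain lost [AND]: Backup utility transformer is down=occurs, Distribution tier inoperative=occurs → all inputs occur → occurs.
Bus A fails [AND]: Forward UPS module malfunctions=not, Automatic transfer switch is inoperative=not → not all inputs occur → does not occur.
Generator path inoperative [OR]: Standby PDU faulted=not, Diesel generator stuck=not, #1 rectifier fails=not → no input occurs → does not occur.
Data center power outage [OR]: UPS chain lost=occurs, Bus A fails=not, Generator path inoperative=not → at least one input occurs → occurs.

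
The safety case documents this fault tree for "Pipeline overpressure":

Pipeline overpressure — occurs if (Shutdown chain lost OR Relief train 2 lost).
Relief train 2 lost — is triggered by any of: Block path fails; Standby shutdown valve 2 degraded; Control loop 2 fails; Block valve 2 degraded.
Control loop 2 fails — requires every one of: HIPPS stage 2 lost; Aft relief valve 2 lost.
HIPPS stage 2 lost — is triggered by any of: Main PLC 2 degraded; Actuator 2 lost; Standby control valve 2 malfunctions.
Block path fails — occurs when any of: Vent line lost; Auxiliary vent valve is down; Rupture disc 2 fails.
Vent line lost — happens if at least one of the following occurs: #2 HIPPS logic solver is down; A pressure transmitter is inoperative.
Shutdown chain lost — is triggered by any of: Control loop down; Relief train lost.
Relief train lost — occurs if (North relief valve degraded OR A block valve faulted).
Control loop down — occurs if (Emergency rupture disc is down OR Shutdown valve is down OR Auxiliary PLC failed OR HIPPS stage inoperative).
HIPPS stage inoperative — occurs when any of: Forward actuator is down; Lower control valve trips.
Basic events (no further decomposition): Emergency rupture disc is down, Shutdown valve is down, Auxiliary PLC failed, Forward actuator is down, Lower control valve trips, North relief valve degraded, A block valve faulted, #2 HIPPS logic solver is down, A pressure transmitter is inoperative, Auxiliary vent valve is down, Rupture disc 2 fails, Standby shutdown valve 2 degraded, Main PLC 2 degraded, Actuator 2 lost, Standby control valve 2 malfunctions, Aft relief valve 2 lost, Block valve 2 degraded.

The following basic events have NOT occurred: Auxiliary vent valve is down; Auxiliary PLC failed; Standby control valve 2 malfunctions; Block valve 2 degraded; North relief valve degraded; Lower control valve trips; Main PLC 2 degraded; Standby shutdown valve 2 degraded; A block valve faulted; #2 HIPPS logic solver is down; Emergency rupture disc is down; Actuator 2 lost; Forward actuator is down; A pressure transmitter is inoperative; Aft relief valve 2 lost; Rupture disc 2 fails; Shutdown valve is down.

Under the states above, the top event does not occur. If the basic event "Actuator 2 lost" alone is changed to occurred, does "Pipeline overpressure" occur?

Counterfactual: set "Actuator 2 lost" to occurred.
HIPPS stage inoperative [OR]: Forward actuator is down=not, Lower control valve trips=not → no input occurs → does not occur.
Control loop down [OR]: Emergency rupture disc is down=not, Shutdown valve is down=not, Auxiliary PLC failed=not, HIPPS stage inoperative=not → no input occurs → does not occur.
Relief train lost [OR]: North relief valve degraded=not, A block valve faulted=not → no input occurs → does not occur.
Shutdown chain lost [OR]: Control loop down=not, Relief train lost=not → no input occurs → does not occur.
Vent line lost [OR]: #2 HIPPS logic solver is down=not, A pressure transmitter is inoperative=not → no input occurs → does not occur.
Block path fails [OR]: Vent line lost=not, Auxiliary vent valve is down=not, Rupture disc 2 fails=not → no input occurs → does not occur.
HIPPS stage 2 lost [OR]: Main PLC 2 degraded=not, Actuator 2 lost=occurs, Standby control valve 2 malfunctions=not → at least one input occurs → occurs.
Control loop 2 fails [AND]: HIPPS stage 2 lost=occurs, Aft relief valve 2 lost=not → not all inputs occur → does not occur.
Relief train 2 lost [OR]: Block path fails=not, Standby shutdown valve 2 degraded=not, Control loop 2 fails=not, Block valve 2 degraded=not → no input occurs → does not occur.
Pipeline overpressure [OR]: Shutdown chain lost=not, Relief train 2 lost=not → no input occurs → does not occur.

No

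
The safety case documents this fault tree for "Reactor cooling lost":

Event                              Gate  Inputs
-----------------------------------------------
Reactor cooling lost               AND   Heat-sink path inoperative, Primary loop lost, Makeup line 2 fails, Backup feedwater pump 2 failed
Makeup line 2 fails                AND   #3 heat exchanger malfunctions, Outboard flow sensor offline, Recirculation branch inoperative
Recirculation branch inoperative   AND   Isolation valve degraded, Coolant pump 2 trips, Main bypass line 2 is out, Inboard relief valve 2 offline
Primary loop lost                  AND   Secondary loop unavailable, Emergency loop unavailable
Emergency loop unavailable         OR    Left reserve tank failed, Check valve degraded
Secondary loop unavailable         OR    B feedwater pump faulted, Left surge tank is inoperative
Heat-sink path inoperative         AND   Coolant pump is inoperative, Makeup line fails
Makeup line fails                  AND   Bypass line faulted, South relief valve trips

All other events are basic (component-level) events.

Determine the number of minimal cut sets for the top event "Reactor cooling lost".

Makeup line fails [AND]: one cut set from each child combined → 1 × 1 = 1 cut set(s).
Heat-sink path inoperative [AND]: one cut set from each child combined → 1 × 1 = 1 cut set(s).
Secondary loop unavailable [OR]: union of children's cut sets → 2 cut set(s).
Emergency loop unavailable [OR]: union of children's cut sets → 2 cut set(s).
Primary loop lost [AND]: one cut set from each child combined → 2 × 2 = 4 cut set(s).
Recirculation branch inoperative [AND]: one cut set from each child combined → 1 × 1 × 1 × 1 = 1 cut set(s).
Makeup line 2 fails [AND]: one cut set from each child combined → 1 × 1 × 1 = 1 cut set(s).
Reactor cooling lost [AND]: one cut set from each child combined → 1 × 4 × 1 × 1 = 4 cut set(s).
Minimal cut sets: {#3 heat exchanger malfunctions, B feedwater pump faulted, Backup feedwater pump 2 failed, Bypass line faulted, Coolant pump 2 trips, Coolant pump is inoperative, Inboard relief valve 2 offline, Isolation valve degraded, Left reserve tank failed, Main bypass line 2 is out, Outboard flow sensor offline, South relief valve trips}; {#3 heat exchanger malfunctions, B feedwater pump faulted, Backup feedwater pump 2 failed, Bypass line faulted, Check valve degraded, Coolant pump 2 trips, Coolant pump is inoperative, Inboard relief valve 2 offline, Isolation valve degraded, Main bypass line 2 is out, Outboard flow sensor offline, South relief valve trips}; {#3 heat exchanger malfunctions, Backup feedwater pump 2 failed, Bypass line faulted, Coolant pump 2 trips, Coolant pump is inoperative, Inboard relief valve 2 offline, Isolation valve degraded, Left reserve tank failed, Left surge tank is inoperative, Main bypass line 2 is out, Outboard flow sensor offline, South relief valve trips}; {#3 heat exchanger malfunctions, Backup feedwater pump 2 failed, Bypass line faulted, Check valve degraded, Coolant pump 2 trips, Coolant pump is inoperative, Inboard relief valve 2 offline, Isolation valve degraded, Left surge tank is inoperative, Main bypass line 2 is out, Outboard flow sensor offline, South relief valve trips}.

4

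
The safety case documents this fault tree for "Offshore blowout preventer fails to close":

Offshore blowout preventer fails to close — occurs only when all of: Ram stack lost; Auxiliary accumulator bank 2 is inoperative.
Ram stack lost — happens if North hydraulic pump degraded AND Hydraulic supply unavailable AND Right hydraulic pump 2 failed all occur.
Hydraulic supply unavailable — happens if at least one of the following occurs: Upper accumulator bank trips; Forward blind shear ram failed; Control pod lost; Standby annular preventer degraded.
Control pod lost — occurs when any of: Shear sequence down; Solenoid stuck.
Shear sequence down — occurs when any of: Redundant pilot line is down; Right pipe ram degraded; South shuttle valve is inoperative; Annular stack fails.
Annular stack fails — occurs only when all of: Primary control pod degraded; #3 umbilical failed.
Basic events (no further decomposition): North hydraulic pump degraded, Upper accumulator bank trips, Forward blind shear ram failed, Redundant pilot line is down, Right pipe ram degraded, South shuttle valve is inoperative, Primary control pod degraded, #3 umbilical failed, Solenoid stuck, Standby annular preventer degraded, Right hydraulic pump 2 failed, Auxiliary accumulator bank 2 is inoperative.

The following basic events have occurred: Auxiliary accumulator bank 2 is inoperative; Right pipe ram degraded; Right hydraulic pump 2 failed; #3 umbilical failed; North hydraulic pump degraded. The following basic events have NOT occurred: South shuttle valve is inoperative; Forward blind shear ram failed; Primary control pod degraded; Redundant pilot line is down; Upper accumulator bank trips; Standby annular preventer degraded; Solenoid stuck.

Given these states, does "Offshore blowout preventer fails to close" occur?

Yes

Annular stack fails [AND]: Primary control pod degraded=not, #3 umbilical failed=occurs → not all inputs occur → does not occur.
Shear sequence down [OR]: Redundant pilot line is down=not, Right pipe ram degraded=occurs, South shuttle valve is inoperative=not, Annular stack fails=not → at least one input occurs → occurs.
Control pod lost [OR]: Shear sequence down=occurs, Solenoid stuck=not → at least one input occurs → occurs.
Hydraulic supply unavailable [OR]: Upper accumulator bank trips=not, Forward blind shear ram failed=not, Control pod lost=occurs, Standby annular preventer degraded=not → at least one input occurs → occurs.
Ram stack lost [AND]: North hydraulic pump degraded=occurs, Hydraulic supply unavailable=occurs, Right hydraulic pump 2 failed=occurs → all inputs occur → occurs.
Offshore blowout preventer fails to close [AND]: Ram stack lost=occurs, Auxiliary accumulator bank 2 is inoperative=occurs → all inputs occur → occurs.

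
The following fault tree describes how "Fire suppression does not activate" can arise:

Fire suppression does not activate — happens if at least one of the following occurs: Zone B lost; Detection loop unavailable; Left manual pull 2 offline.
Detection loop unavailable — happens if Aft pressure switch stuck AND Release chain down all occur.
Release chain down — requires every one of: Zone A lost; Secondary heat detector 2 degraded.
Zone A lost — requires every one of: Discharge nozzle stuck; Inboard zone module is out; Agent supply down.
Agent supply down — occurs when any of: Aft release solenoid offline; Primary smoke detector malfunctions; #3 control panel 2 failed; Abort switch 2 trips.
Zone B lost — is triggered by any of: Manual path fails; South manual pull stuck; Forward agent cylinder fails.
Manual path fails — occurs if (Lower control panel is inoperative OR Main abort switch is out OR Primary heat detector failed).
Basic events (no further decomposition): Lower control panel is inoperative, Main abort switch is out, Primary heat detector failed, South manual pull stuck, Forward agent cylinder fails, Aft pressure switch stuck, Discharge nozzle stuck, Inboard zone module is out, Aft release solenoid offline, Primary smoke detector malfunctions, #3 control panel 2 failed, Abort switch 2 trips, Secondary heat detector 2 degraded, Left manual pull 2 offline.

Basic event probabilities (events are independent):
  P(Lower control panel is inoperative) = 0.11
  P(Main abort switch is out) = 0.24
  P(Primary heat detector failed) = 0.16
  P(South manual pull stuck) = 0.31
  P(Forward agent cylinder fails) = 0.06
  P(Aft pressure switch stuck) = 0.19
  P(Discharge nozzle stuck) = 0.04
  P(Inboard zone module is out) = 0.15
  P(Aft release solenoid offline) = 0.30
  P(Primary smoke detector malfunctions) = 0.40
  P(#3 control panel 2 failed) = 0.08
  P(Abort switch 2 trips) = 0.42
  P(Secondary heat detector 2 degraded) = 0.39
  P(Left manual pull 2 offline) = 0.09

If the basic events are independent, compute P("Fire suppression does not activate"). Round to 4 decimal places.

0.6648

P(Manual path fails) [OR] = 1 − (1−0.11) × (1−0.24) × (1−0.16) = 0.431824
P(Zone B lost) [OR] = 1 − (1−0.431824) × (1−0.31) × (1−0.06) = 0.631481
P(Agent supply down) [OR] = 1 − (1−0.30) × (1−0.40) × (1−0.08) × (1−0.42) = 0.775888
P(Zone A lost) [AND] = 0.04 × 0.15 × 0.775888 = 0.004655
P(Release chain down) [AND] = 0.004655 × 0.39 = 0.001815
P(Detection loop unavailable) [AND] = 0.19 × 0.001815 = 0.000345
P(Fire suppression does not activate) [OR] = 1 − (1−0.631481) × (1−0.000345) × (1−0.09) = 0.664763
Rounded to 4 decimal places: P(Fire suppression does not activate) ≈ 0.6648.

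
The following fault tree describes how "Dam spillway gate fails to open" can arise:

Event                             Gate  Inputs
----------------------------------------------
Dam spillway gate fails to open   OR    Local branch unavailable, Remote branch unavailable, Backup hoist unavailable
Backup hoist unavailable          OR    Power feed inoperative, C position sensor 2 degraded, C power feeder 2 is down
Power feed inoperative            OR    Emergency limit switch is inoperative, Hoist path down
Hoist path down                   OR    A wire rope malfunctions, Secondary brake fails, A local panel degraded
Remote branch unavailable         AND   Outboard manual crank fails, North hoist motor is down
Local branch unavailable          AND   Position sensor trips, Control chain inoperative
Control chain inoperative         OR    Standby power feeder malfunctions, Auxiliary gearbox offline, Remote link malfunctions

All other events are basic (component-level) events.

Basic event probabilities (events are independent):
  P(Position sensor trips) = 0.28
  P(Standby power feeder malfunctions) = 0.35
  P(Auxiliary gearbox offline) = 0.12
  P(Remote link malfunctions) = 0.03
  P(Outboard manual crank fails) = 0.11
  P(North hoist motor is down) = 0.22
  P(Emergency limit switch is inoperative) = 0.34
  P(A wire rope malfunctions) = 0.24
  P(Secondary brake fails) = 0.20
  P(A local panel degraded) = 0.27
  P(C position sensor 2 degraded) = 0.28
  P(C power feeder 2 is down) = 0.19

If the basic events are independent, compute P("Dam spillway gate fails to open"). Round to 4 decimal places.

P(Control chain inoperative) [OR] = 1 − (1−0.35) × (1−0.12) × (1−0.03) = 0.445160
P(Local branch unavailable) [AND] = 0.28 × 0.445160 = 0.124645
P(Remote branch unavailable) [AND] = 0.11 × 0.22 = 0.024200
P(Hoist path down) [OR] = 1 − (1−0.24) × (1−0.20) × (1−0.27) = 0.556160
P(Power feed inoperative) [OR] = 1 − (1−0.34) × (1−0.556160) = 0.707066
P(Backup hoist unavailable) [OR] = 1 − (1−0.707066) × (1−0.28) × (1−0.19) = 0.829161
P(Dam spillway gate fails to open) [OR] = 1 − (1−0.124645) × (1−0.024200) × (1−0.829161) = 0.854074
Rounded to 4 decimal places: P(Dam spillway gate fails to open) ≈ 0.8541.

0.8541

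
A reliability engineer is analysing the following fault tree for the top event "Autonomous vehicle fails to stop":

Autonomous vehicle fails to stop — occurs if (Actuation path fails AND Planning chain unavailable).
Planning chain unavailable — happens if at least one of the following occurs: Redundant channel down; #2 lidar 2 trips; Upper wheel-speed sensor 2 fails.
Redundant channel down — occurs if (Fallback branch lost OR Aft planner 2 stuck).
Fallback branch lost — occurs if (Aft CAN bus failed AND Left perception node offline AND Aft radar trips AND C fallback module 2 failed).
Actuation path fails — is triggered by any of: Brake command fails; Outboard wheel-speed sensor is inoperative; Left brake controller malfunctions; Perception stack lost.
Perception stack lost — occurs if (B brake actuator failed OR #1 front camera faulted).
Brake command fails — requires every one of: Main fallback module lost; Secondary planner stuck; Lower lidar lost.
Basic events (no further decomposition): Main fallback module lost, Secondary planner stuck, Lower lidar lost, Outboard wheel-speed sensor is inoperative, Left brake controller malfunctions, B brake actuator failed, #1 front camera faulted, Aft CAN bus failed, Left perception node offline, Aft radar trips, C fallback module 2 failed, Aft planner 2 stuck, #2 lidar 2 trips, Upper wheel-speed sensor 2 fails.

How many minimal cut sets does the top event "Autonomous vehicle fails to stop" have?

Brake command fails [AND]: one cut set from each child combined → 1 × 1 × 1 = 1 cut set(s).
Perception stack lost [OR]: union of children's cut sets → 2 cut set(s).
Actuation path fails [OR]: union of children's cut sets → 5 cut set(s).
Fallback branch lost [AND]: one cut set from each child combined → 1 × 1 × 1 × 1 = 1 cut set(s).
Redundant channel down [OR]: union of children's cut sets → 2 cut set(s).
Planning chain unavailable [OR]: union of children's cut sets → 4 cut set(s).
Autonomous vehicle fails to stop [AND]: one cut set from each child combined → 5 × 4 = 20 cut set(s).

20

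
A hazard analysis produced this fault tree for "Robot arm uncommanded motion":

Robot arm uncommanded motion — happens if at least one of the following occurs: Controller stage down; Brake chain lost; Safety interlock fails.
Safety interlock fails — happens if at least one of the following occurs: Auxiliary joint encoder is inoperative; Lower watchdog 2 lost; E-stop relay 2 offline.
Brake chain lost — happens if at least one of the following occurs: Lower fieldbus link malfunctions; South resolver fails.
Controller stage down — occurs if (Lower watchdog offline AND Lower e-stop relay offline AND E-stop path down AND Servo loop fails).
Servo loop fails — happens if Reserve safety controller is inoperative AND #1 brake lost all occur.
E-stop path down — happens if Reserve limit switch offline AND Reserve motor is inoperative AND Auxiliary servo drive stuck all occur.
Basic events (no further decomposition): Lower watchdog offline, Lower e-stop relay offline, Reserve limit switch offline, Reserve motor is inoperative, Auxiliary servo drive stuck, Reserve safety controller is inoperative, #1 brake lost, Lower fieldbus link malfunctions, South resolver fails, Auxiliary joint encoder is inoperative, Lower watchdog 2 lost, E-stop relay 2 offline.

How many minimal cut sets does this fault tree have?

E-stop path down [AND]: one cut set from each child combined → 1 × 1 × 1 = 1 cut set(s).
Servo loop fails [AND]: one cut set from each child combined → 1 × 1 = 1 cut set(s).
Controller stage down [AND]: one cut set from each child combined → 1 × 1 × 1 × 1 = 1 cut set(s).
Brake chain lost [OR]: union of children's cut sets → 2 cut set(s).
Safety interlock fails [OR]: union of children's cut sets → 3 cut set(s).
Robot arm uncommanded motion [OR]: union of children's cut sets → 6 cut set(s).
Minimal cut sets: {#1 brake lost, Auxiliary servo drive stuck, Lower e-stop relay offline, Lower watchdog offline, Reserve limit switch offline, Reserve motor is inoperative, Reserve safety controller is inoperative}; {Lower fieldbus link malfunctions}; {South resolver fails}; {Auxiliary joint encoder is inoperative}; {Lower watchdog 2 lost}; {E-stop relay 2 offline}.

6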